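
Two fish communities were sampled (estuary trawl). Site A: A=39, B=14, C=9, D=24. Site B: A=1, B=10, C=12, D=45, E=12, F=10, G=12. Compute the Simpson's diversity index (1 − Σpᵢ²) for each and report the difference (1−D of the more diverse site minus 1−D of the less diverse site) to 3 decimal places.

Site A: N=86, proportions 0.453488372, 0.162790698, 0.104651163, 0.279069767, giving 1−D = 0.679015684 (working shown to 9 dp, full precision carried).
Site B: N=102, proportions 0.009803922, 0.098039216, 0.117647059, 0.441176471, 0.117647059, 0.098039216, 0.117647059, giving 1−D = 0.744521338.
Difference = |0.679015684 − 0.744521338| = 0.065505654, i.e. 0.066 to 3 decimal places.

0.066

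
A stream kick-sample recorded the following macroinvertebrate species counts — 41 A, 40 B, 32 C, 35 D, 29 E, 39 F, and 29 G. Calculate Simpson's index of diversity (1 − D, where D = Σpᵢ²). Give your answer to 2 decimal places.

0.85

Total N = 41+40+32+35+29+39+29 = 245, so the proportions are 0.1673, 0.1633, 0.1306, 0.1429, 0.1184, 0.1592, 0.1184 (working shown to 4 dp, full precision carried).
D = 0.1673² + 0.1633² + 0.1306² + 0.1429² + 0.1184² + 0.1592² + 0.1184² = 0.0280 + 0.0267 + 0.0171 + 0.0204 + 0.0140 + 0.0253 + 0.0140 = 0.1455.
So 1 − D = 0.8545, i.e. 0.85 to 2 decimal places.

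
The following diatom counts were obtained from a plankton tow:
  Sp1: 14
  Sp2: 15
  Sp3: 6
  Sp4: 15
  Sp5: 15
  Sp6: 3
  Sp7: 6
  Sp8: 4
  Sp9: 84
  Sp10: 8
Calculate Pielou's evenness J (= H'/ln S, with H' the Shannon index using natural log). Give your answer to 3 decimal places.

Total N = 14+15+6+15+15+3+6+4+84+8 = 170, so the proportions are 0.08235, 0.08824, 0.03529, 0.08824, 0.08824, 0.01765, 0.03529, 0.02353, 0.49412, 0.04706 (working shown to 5 dp, full precision carried).
H' = −Σ pᵢ ln pᵢ = −((-0.20561) + (-0.21421) + (-0.11802) + (-0.21421) + (-0.21421) + (-0.07124) + (-0.11802) + (-0.08822) + (-0.34834) + (-0.14383)) = 1.73594.
With S = 10 species, ln S = 2.30259, so J = 1.73594/2.30259 = 0.75391, i.e. 0.754 to 3 decimal places.

0.754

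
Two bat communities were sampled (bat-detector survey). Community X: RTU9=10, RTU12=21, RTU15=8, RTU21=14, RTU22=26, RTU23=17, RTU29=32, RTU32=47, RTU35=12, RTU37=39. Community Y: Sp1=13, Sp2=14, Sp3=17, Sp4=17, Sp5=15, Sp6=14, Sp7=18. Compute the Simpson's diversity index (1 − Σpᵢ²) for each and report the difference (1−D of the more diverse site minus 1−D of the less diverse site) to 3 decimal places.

Community X: N=226, proportions 0.04425, 0.09292, 0.0354, 0.06195, 0.11504, 0.07522, 0.14159, 0.20796, 0.0531, 0.17257, giving 1−D = 0.86953 (working shown to 5 dp, full precision carried).
Community Y: N=108, proportions 0.12037, 0.12963, 0.15741, 0.15741, 0.13889, 0.12963, 0.16667, giving 1−D = 0.85528.
Difference = |0.86953 − 0.85528| = 0.01425, i.e. 0.014 to 3 decimal places.

0.014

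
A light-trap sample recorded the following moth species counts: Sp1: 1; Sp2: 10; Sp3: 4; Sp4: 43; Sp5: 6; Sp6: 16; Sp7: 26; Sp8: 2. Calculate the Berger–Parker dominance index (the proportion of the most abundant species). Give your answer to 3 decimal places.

Total N = 1+10+4+43+6+16+26+2 = 108, so the proportions are 0.00926, 0.09259, 0.03704, 0.39815, 0.05556, 0.14815, 0.24074, 0.01852 (working shown to 5 dp, full precision carried).
The largest proportion is 0.39815, i.e. d = 0.398 to 3 decimal places.

0.398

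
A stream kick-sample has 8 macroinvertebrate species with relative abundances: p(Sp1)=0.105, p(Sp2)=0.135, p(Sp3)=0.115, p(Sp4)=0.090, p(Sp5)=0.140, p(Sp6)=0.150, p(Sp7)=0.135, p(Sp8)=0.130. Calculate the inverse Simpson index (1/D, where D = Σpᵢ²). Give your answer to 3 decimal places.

7.825

D = 0.105² + 0.135² + 0.115² + 0.09² + 0.14² + 0.15² + 0.135² + 0.13² = 0.0110250 + 0.0182250 + 0.0132250 + 0.0081000 + 0.0196000 + 0.0225000 + 0.0182250 + 0.0169000 = 0.1278000 (working shown to 7 dp, full precision carried).
So 1/D = 7.82473, i.e. 7.825 to 3 decimal places.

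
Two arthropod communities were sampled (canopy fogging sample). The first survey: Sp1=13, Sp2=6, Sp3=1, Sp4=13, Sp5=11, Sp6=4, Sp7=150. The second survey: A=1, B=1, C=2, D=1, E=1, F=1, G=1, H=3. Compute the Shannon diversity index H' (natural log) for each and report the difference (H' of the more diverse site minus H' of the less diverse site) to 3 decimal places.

1.032

The first survey: N=198, proportions 0.06566, 0.0303, 0.00505, 0.06566, 0.05556, 0.0202, 0.75758, giving H' = 0.94000 (working shown to 5 dp, full precision carried).
The second survey: N=11, proportions 0.09091, 0.09091, 0.18182, 0.09091, 0.09091, 0.09091, 0.09091, 0.27273, giving H' = 1.97225.
Difference = |0.94000 − 1.97225| = 1.03225, i.e. 1.032 to 3 decimal places.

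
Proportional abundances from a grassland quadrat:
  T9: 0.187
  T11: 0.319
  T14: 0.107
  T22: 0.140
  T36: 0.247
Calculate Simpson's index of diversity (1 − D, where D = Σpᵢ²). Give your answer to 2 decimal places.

0.77

D = 0.187² + 0.319² + 0.107² + 0.14² + 0.247² = 0.0350 + 0.1018 + 0.0114 + 0.0196 + 0.0610 = 0.2288 (working shown to 4 dp, full precision carried).
So 1 − D = 0.7712, i.e. 0.77 to 2 decimal places.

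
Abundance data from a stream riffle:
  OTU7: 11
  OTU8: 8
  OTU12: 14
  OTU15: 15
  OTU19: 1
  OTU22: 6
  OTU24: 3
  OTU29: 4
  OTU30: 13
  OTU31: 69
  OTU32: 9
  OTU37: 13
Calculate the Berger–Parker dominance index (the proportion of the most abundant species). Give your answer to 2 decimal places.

0.42

Total N = 11+8+14+15+1+6+3+4+13+69+9+13 = 166, so the proportions are 0.0663, 0.0482, 0.0843, 0.0904, 0.006, 0.0361, 0.0181, 0.0241, 0.0783, 0.4157, 0.0542, 0.0783 (working shown to 4 dp, full precision carried).
The largest proportion is 0.4157, i.e. d = 0.42 to 2 decimal places.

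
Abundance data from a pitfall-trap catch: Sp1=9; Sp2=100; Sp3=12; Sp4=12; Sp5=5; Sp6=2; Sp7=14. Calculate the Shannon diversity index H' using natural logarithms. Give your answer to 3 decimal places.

Total N = 9+100+12+12+5+2+14 = 154, so the proportions are 0.05844, 0.64935, 0.07792, 0.07792, 0.03247, 0.01299, 0.09091 (working shown to 5 dp, full precision carried).
Each pᵢ ln pᵢ term: 0.05844×(-2.83973)=-0.16596, 0.64935×(-0.43178)=-0.28038, 0.07792×(-2.55205)=-0.19886, 0.07792×(-2.55205)=-0.19886, 0.03247×(-3.42751)=-0.11128, 0.01299×(-4.34381)=-0.05641, 0.09091×(-2.39790)=-0.21799.
Sum = -1.22974, so H' = 1.230.

1.230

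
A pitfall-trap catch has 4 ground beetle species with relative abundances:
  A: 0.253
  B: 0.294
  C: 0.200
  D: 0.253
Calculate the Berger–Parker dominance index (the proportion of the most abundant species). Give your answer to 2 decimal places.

0.29

The largest proportion is 0.294, i.e. d = 0.29 to 2 decimal places.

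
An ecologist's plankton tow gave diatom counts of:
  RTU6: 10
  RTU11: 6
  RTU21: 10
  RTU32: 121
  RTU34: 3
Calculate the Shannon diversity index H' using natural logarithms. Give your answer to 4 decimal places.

0.7414

Total N = 10+6+10+121+3 = 150, so the proportions are 0.066667, 0.04, 0.066667, 0.806667, 0.02 (working shown to 6 dp, full precision carried).
Each pᵢ ln pᵢ term: 0.066667×(-2.708050)=-0.180537, 0.04×(-3.218876)=-0.128755, 0.066667×(-2.708050)=-0.180537, 0.806667×(-0.214845)=-0.173308, 0.02×(-3.912023)=-0.078240.
Sum = -0.741377, so H' = 0.7414.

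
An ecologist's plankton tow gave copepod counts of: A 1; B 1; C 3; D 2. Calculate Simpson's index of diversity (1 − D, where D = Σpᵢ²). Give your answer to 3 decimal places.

0.694

Total N = 1+1+3+2 = 7, so the proportions are 0.14286, 0.14286, 0.42857, 0.28571 (working shown to 5 dp, full precision carried).
D = 0.14286² + 0.14286² + 0.42857² + 0.28571² = 0.02041 + 0.02041 + 0.18367 + 0.08163 = 0.30612.
So 1 − D = 0.69388, i.e. 0.694 to 3 decimal places.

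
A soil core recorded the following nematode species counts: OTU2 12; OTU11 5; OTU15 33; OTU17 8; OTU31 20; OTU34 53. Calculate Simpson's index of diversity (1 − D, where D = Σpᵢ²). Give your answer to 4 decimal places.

Total N = 12+5+33+8+20+53 = 131, so the proportions are 0.091603, 0.038168, 0.251908, 0.061069, 0.152672, 0.40458 (working shown to 6 dp, full precision carried).
D = 0.091603² + 0.038168² + 0.251908² + 0.061069² + 0.152672² + 0.40458² = 0.008391 + 0.001457 + 0.063458 + 0.003729 + 0.023309 + 0.163685 = 0.264029.
So 1 − D = 0.735971, i.e. 0.7360 to 4 decimal places.

0.7360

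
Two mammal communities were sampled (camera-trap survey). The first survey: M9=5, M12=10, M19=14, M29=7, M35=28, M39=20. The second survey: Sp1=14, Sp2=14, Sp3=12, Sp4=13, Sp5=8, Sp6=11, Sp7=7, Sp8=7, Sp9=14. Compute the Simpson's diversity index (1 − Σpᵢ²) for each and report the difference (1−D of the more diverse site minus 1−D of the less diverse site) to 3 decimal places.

The first survey: N=84, proportions 0.05952, 0.11905, 0.16667, 0.08333, 0.33333, 0.2381, giving 1−D = 0.77976 (working shown to 5 dp, full precision carried).
The second survey: N=100, proportions 0.14, 0.14, 0.12, 0.13, 0.08, 0.11, 0.07, 0.07, 0.14, giving 1−D = 0.88160.
Difference = |0.77976 − 0.88160| = 0.10184, i.e. 0.102 to 3 decimal places.

0.102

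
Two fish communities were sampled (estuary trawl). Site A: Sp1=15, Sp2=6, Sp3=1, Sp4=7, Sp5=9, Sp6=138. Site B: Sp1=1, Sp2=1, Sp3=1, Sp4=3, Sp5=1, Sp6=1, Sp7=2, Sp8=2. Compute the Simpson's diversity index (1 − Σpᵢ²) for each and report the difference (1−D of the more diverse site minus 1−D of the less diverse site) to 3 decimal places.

0.475

Site A: N=176, proportions 0.085227, 0.034091, 0.005682, 0.039773, 0.051136, 0.784091, giving 1−D = 0.372546 (working shown to 6 dp, full precision carried).
Site B: N=12, proportions 0.083333, 0.083333, 0.083333, 0.25, 0.083333, 0.083333, 0.166667, 0.166667, giving 1−D = 0.847222.
Difference = |0.372546 − 0.847222| = 0.474676, i.e. 0.475 to 3 decimal places.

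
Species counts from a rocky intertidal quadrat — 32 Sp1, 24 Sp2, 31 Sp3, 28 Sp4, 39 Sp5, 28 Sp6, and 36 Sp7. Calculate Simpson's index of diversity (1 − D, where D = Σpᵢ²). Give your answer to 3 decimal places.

Total N = 32+24+31+28+39+28+36 = 218, so the proportions are 0.14679, 0.11009, 0.1422, 0.12844, 0.1789, 0.12844, 0.16514 (working shown to 5 dp, full precision carried).
D = 0.14679² + 0.11009² + 0.1422² + 0.12844² + 0.1789² + 0.12844² + 0.16514² = 0.02155 + 0.01212 + 0.02022 + 0.01650 + 0.03200 + 0.01650 + 0.02727 = 0.14616.
So 1 − D = 0.85384, i.e. 0.854 to 3 decimal places.

0.854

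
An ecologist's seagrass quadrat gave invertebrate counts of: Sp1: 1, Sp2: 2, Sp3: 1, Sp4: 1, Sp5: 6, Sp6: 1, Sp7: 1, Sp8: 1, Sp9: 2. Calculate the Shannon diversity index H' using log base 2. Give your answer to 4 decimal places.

2.7806

Total N = 1+2+1+1+6+1+1+1+2 = 16, so the proportions are 0.0625, 0.125, 0.0625, 0.0625, 0.375, 0.0625, 0.0625, 0.0625, 0.125 (working shown to 6 dp, full precision carried).
Each pᵢ log₂ pᵢ term: 0.0625×(-4.000000)=-0.250000, 0.125×(-3.000000)=-0.375000, 0.0625×(-4.000000)=-0.250000, 0.0625×(-4.000000)=-0.250000, 0.375×(-1.415037)=-0.530639, 0.0625×(-4.000000)=-0.250000, 0.0625×(-4.000000)=-0.250000, 0.0625×(-4.000000)=-0.250000, 0.125×(-3.000000)=-0.375000.
Sum = -2.780639, so H' = 2.7806.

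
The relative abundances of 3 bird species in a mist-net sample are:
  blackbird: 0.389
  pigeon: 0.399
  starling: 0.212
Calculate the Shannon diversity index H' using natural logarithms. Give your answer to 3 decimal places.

Each pᵢ ln pᵢ term (working shown to 5 dp, full precision carried): 0.389×(-0.94418)=-0.36728, 0.399×(-0.91879)=-0.36660, 0.212×(-1.55117)=-0.32885.
Sum = -1.06273, so H' = 1.063.

1.063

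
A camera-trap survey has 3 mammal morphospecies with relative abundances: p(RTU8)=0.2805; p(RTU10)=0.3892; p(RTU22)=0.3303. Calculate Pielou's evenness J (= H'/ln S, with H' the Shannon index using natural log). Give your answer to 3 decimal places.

0.992

H' = −Σ pᵢ ln pᵢ = −((-0.35657) + (-0.36727) + (-0.36589)) = 1.08973 (working shown to 5 dp, full precision carried).
With S = 3 species, ln S = 1.09861, so J = 1.08973/1.09861 = 0.99192, i.e. 0.992 to 3 decimal places.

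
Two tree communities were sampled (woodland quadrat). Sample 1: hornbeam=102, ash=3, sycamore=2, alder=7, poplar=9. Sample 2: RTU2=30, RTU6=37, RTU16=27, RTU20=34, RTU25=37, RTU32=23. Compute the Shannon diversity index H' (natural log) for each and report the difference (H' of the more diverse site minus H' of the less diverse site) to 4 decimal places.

Sample 1: N=123, proportions 0.829268, 0.02439, 0.01626, 0.056911, 0.073171, giving H' = 0.667260 (working shown to 6 dp, full precision carried).
Sample 2: N=188, proportions 0.159574, 0.196809, 0.143617, 0.180851, 0.196809, 0.12234, giving H' = 1.777697.
Difference = |0.667260 − 1.777697| = 1.110437, i.e. 1.1104 to 4 decimal places.

1.1104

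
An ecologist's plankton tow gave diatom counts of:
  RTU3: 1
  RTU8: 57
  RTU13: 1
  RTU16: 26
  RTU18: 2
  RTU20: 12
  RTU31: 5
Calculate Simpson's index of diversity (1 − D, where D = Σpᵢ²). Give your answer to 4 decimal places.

0.6209

Total N = 1+57+1+26+2+12+5 = 104, so the proportions are 0.009615, 0.548077, 0.009615, 0.25, 0.019231, 0.115385, 0.048077 (working shown to 6 dp, full precision carried).
D = 0.009615² + 0.548077² + 0.009615² + 0.25² + 0.019231² + 0.115385² + 0.048077² = 0.000092 + 0.300388 + 0.000092 + 0.062500 + 0.000370 + 0.013314 + 0.002311 = 0.379068.
So 1 − D = 0.620932, i.e. 0.6209 to 4 decimal places.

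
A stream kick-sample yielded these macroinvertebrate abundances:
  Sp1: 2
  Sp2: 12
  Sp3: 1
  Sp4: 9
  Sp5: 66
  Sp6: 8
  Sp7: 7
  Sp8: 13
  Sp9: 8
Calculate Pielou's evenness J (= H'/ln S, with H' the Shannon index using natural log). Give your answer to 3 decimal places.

0.728

Total N = 2+12+1+9+66+8+7+13+8 = 126, so the proportions are 0.01587, 0.09524, 0.00794, 0.07143, 0.52381, 0.06349, 0.05556, 0.10317, 0.06349 (working shown to 5 dp, full precision carried).
H' = −Σ pᵢ ln pᵢ = −((-0.06576) + (-0.22394) + (-0.03838) + (-0.18850) + (-0.33871) + (-0.17504) + (-0.16058) + (-0.23434) + (-0.17504)) = 1.60030.
With S = 9 species, ln S = 2.19722, so J = 1.60030/2.19722 = 0.72833, i.e. 0.728 to 3 decimal places.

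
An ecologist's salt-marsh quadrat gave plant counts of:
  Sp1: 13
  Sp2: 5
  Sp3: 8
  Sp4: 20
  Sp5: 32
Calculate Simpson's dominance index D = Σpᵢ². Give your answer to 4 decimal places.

0.2765

Total N = 13+5+8+20+32 = 78, so the proportions are 0.166667, 0.064103, 0.102564, 0.25641, 0.410256 (working shown to 6 dp, full precision carried).
D = 0.166667² + 0.064103² + 0.102564² + 0.25641² + 0.410256² = 0.027778 + 0.004109 + 0.010519 + 0.065746 + 0.168310 = 0.276463.
To 4 decimal places, D = 0.2765.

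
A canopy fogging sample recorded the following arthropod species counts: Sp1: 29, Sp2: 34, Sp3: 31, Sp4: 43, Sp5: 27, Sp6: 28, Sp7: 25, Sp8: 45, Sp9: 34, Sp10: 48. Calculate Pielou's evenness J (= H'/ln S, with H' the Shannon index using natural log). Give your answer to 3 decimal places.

0.989

Total N = 29+34+31+43+27+28+25+45+34+48 = 344, so the proportions are 0.0843, 0.09884, 0.09012, 0.125, 0.07849, 0.0814, 0.07267, 0.13081, 0.09884, 0.13953 (working shown to 5 dp, full precision carried).
H' = −Σ pᵢ ln pᵢ = −((-0.20851) + (-0.22874) + (-0.21688) + (-0.25993) + (-0.19974) + (-0.20418) + (-0.19054) + (-0.26607) + (-0.22874) + (-0.27481)) = 2.27812.
With S = 10 species, ln S = 2.30259, so J = 2.27812/2.30259 = 0.98937, i.e. 0.989 to 3 decimal places.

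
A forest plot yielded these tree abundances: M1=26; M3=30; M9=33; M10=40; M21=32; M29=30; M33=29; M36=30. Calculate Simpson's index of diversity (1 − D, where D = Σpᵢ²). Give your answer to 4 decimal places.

Total N = 26+30+33+40+32+30+29+30 = 250, so the proportions are 0.104, 0.12, 0.132, 0.16, 0.128, 0.12, 0.116, 0.12 (working shown to 6 dp, full precision carried).
D = 0.104² + 0.12² + 0.132² + 0.16² + 0.128² + 0.12² + 0.116² + 0.12² = 0.010816 + 0.014400 + 0.017424 + 0.025600 + 0.016384 + 0.014400 + 0.013456 + 0.014400 = 0.126880.
So 1 − D = 0.873120, i.e. 0.8731 to 4 decimal places.

0.8731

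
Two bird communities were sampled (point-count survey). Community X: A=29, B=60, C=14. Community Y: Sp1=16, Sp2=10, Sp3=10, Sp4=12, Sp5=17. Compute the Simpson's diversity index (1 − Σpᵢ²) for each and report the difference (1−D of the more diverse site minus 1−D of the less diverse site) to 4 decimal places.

0.2267

Community X: N=103, proportions 0.281553, 0.582524, 0.135922, giving 1−D = 0.562918 (working shown to 6 dp, full precision carried).
Community Y: N=65, proportions 0.246154, 0.153846, 0.153846, 0.184615, 0.261538, giving 1−D = 0.789586.
Difference = |0.562918 − 0.789586| = 0.226668, i.e. 0.2267 to 4 decimal places.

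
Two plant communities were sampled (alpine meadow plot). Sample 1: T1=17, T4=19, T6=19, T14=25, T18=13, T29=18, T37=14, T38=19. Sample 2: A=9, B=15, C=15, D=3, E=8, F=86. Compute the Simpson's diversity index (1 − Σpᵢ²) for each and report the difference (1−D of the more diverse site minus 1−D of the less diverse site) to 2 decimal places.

0.30

Sample 1: N=144, proportions 0.1181, 0.1319, 0.1319, 0.1736, 0.0903, 0.125, 0.0972, 0.1319, giving 1−D = 0.8705 (working shown to 4 dp, full precision carried).
Sample 2: N=136, proportions 0.0662, 0.1103, 0.1103, 0.0221, 0.0588, 0.6324, giving 1−D = 0.5675.
Difference = |0.8705 − 0.5675| = 0.3030, i.e. 0.30 to 2 decimal places.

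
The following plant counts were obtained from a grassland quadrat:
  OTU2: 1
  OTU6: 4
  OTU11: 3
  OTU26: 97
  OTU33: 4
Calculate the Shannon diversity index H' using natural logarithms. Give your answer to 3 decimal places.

0.488

Total N = 1+4+3+97+4 = 109, so the proportions are 0.00917, 0.0367, 0.02752, 0.88991, 0.0367 (working shown to 5 dp, full precision carried).
Each pᵢ ln pᵢ term: 0.00917×(-4.69135)=-0.04304, 0.0367×(-3.30505)=-0.12129, 0.02752×(-3.59274)=-0.09888, 0.88991×(-0.11664)=-0.10380, 0.0367×(-3.30505)=-0.12129.
Sum = -0.48829, so H' = 0.488.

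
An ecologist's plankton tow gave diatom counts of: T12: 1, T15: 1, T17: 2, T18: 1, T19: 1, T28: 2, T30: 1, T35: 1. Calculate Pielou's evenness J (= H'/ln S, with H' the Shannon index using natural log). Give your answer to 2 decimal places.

Total N = 1+1+2+1+1+2+1+1 = 10, so the proportions are 0.1, 0.1, 0.2, 0.1, 0.1, 0.2, 0.1, 0.1 (working shown to 4 dp, full precision carried).
H' = −Σ pᵢ ln pᵢ = −((-0.2303) + (-0.2303) + (-0.3219) + (-0.2303) + (-0.2303) + (-0.3219) + (-0.2303) + (-0.2303)) = 2.0253.
With S = 8 species, ln S = 2.0794, so J = 2.0253/2.0794 = 0.9740, i.e. 0.97 to 2 decimal places.

0.97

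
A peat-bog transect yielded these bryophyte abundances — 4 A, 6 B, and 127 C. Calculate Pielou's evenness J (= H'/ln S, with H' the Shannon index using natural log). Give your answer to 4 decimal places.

0.2826

Total N = 4+6+127 = 137, so the proportions are 0.029197, 0.043796, 0.927007 (working shown to 6 dp, full precision carried).
H' = −Σ pᵢ ln pᵢ = −((-0.103173) + (-0.137002) + (-0.070261)) = 0.310437.
With S = 3 species, ln S = 1.098612, so J = 0.310437/1.098612 = 0.282572, i.e. 0.2826 to 4 decimal places.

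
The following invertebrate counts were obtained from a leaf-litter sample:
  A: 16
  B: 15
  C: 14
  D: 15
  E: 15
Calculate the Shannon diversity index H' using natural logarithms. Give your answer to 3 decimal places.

1.609

Total N = 16+15+14+15+15 = 75, so the proportions are 0.21333, 0.2, 0.18667, 0.2, 0.2 (working shown to 5 dp, full precision carried).
Each pᵢ ln pᵢ term: 0.21333×(-1.54490)=-0.32958, 0.2×(-1.60944)=-0.32189, 0.18667×(-1.67843)=-0.31331, 0.2×(-1.60944)=-0.32189, 0.2×(-1.60944)=-0.32189.
Sum = -1.60855, so H' = 1.609.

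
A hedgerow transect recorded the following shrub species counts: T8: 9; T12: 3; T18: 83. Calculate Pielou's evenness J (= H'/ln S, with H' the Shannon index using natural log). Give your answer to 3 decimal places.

0.410

Total N = 9+3+83 = 95, so the proportions are 0.09474, 0.03158, 0.87368 (working shown to 5 dp, full precision carried).
H' = −Σ pᵢ ln pᵢ = −((-0.22326) + (-0.10911) + (-0.11798)) = 0.45035.
With S = 3 species, ln S = 1.09861, so J = 0.45035/1.09861 = 0.40993, i.e. 0.410 to 3 decimal places.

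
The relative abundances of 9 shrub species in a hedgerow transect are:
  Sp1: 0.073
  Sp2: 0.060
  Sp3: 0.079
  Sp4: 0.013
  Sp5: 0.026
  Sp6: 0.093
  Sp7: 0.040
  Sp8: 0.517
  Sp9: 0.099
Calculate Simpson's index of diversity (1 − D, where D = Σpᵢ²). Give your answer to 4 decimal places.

0.6966

D = 0.073² + 0.06² + 0.079² + 0.013² + 0.026² + 0.093² + 0.04² + 0.517² + 0.099² = 0.005329 + 0.003600 + 0.006241 + 0.000169 + 0.000676 + 0.008649 + 0.001600 + 0.267289 + 0.009801 = 0.303354 (working shown to 6 dp, full precision carried).
So 1 − D = 0.696646, i.e. 0.6966 to 4 decimal places.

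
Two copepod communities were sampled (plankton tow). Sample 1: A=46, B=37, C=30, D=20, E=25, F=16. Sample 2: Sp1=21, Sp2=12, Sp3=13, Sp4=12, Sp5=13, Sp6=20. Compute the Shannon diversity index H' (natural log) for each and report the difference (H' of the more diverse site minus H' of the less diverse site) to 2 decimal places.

0.03

Sample 1: N=174, proportions 0.2644, 0.2126, 0.1724, 0.1149, 0.1437, 0.092, giving H' = 1.7309 (working shown to 4 dp, full precision carried).
Sample 2: N=91, proportions 0.2308, 0.1319, 0.1429, 0.1319, 0.1429, 0.2198, giving H' = 1.7617.
Difference = |1.7309 − 1.7617| = 0.0308, i.e. 0.03 to 2 decimal places.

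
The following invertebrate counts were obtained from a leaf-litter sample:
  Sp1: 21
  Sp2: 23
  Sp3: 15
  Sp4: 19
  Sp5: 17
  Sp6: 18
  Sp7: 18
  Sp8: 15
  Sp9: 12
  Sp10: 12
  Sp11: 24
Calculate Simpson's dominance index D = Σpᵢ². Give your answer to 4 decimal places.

0.0952

Total N = 21+23+15+19+17+18+18+15+12+12+24 = 194, so the proportions are 0.108247, 0.118557, 0.07732, 0.097938, 0.087629, 0.092784, 0.092784, 0.07732, 0.061856, 0.061856, 0.123711 (working shown to 6 dp, full precision carried).
D = 0.108247² + 0.118557² + 0.07732² + 0.097938² + 0.087629² + 0.092784² + 0.092784² + 0.07732² + 0.061856² + 0.061856² + 0.123711² = 0.011718 + 0.014056 + 0.005978 + 0.009592 + 0.007679 + 0.008609 + 0.008609 + 0.005978 + 0.003826 + 0.003826 + 0.015304 = 0.095175.
To 4 decimal places, D = 0.0952.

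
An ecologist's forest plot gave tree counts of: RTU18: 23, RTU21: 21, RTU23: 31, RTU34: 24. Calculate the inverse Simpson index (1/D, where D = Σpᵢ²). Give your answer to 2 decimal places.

Total N = 23+21+31+24 = 99, so the proportions are 0.232323, 0.212121, 0.313131, 0.242424 (working shown to 6 dp, full precision carried).
D = 0.232323² + 0.212121² + 0.313131² + 0.242424² = 0.053974 + 0.044995 + 0.098051 + 0.058770 = 0.255790.
So 1/D = 3.9095, i.e. 3.91 to 2 decimal places.

3.91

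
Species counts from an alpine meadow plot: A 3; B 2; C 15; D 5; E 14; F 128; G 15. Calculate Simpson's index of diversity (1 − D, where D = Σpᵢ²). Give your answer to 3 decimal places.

Total N = 3+2+15+5+14+128+15 = 182, so the proportions are 0.01648, 0.01099, 0.08242, 0.02747, 0.07692, 0.7033, 0.08242 (working shown to 5 dp, full precision carried).
D = 0.01648² + 0.01099² + 0.08242² + 0.02747² + 0.07692² + 0.7033² + 0.08242² = 0.00027 + 0.00012 + 0.00679 + 0.00075 + 0.00592 + 0.49463 + 0.00679 = 0.51528.
So 1 − D = 0.48472, i.e. 0.485 to 3 decimal places.

0.485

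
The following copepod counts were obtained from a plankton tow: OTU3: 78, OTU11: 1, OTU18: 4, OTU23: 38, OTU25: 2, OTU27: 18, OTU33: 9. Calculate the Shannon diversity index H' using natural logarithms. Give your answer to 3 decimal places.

Total N = 78+1+4+38+2+18+9 = 150, so the proportions are 0.52, 0.00667, 0.02667, 0.25333, 0.01333, 0.12, 0.06 (working shown to 5 dp, full precision carried).
Each pᵢ ln pᵢ term: 0.52×(-0.65393)=-0.34004, 0.00667×(-5.01064)=-0.03340, 0.02667×(-3.62434)=-0.09665, 0.25333×(-1.37305)=-0.34784, 0.01333×(-4.31749)=-0.05757, 0.12×(-2.12026)=-0.25443, 0.06×(-2.81341)=-0.16880.
Sum = -1.29874, so H' = 1.299.

1.299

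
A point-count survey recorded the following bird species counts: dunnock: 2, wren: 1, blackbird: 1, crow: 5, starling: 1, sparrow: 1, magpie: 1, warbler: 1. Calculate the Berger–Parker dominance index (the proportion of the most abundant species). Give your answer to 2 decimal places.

0.38

Total N = 2+1+1+5+1+1+1+1 = 13, so the proportions are 0.1538, 0.0769, 0.0769, 0.3846, 0.0769, 0.0769, 0.0769, 0.0769 (working shown to 4 dp, full precision carried).
The largest proportion is 0.3846, i.e. d = 0.38 to 2 decimal places.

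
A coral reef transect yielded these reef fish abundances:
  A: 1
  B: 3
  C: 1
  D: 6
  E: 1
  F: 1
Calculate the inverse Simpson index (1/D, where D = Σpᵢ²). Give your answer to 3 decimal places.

Total N = 1+3+1+6+1+1 = 13, so the proportions are 0.0769231, 0.2307692, 0.0769231, 0.4615385, 0.0769231, 0.0769231 (working shown to 7 dp, full precision carried).
D = 0.0769231² + 0.2307692² + 0.0769231² + 0.4615385² + 0.0769231² + 0.0769231² = 0.0059172 + 0.0532544 + 0.0059172 + 0.2130178 + 0.0059172 + 0.0059172 = 0.2899408.
So 1/D = 3.44898, i.e. 3.449 to 3 decimal places.

3.449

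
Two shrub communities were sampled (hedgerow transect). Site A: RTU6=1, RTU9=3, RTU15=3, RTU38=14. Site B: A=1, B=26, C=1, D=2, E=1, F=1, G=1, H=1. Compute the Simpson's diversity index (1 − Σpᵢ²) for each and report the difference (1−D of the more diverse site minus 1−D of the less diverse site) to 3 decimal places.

Site A: N=21, proportions 0.04762, 0.14286, 0.14286, 0.66667, giving 1−D = 0.51247 (working shown to 5 dp, full precision carried).
Site B: N=34, proportions 0.02941, 0.76471, 0.02941, 0.05882, 0.02941, 0.02941, 0.02941, 0.02941, giving 1−D = 0.40657.
Difference = |0.51247 − 0.40657| = 0.10590, i.e. 0.106 to 3 decimal places.

0.106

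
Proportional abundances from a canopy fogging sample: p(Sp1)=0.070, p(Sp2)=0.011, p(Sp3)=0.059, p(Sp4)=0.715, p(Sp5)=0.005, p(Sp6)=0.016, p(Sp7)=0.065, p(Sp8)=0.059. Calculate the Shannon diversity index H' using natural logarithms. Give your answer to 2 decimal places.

Each pᵢ ln pᵢ term (working shown to 4 dp, full precision carried): 0.07×(-2.6593)=-0.1861, 0.011×(-4.5099)=-0.0496, 0.059×(-2.8302)=-0.1670, 0.715×(-0.3355)=-0.2399, 0.005×(-5.2983)=-0.0265, 0.016×(-4.1352)=-0.0662, 0.065×(-2.7334)=-0.1777, 0.059×(-2.8302)=-0.1670.
Sum = -1.0799, so H' = 1.08.

1.08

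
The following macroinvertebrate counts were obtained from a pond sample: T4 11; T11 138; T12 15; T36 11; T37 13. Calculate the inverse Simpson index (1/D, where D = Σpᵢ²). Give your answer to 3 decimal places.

1.796

Total N = 11+138+15+11+13 = 188, so the proportions are 0.058511, 0.734043, 0.079787, 0.058511, 0.069149 (working shown to 6 dp, full precision carried).
D = 0.058511² + 0.734043² + 0.079787² + 0.058511² + 0.069149² = 0.003423 + 0.538818 + 0.006366 + 0.003423 + 0.004782 = 0.556813.
So 1/D = 1.79593, i.e. 1.796 to 3 decimal places.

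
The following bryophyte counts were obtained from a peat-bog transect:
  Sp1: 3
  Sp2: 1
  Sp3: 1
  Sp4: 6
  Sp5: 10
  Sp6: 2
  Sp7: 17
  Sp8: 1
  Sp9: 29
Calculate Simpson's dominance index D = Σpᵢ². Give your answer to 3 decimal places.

Total N = 3+1+1+6+10+2+17+1+29 = 70, so the proportions are 0.04286, 0.01429, 0.01429, 0.08571, 0.14286, 0.02857, 0.24286, 0.01429, 0.41429 (working shown to 5 dp, full precision carried).
D = 0.04286² + 0.01429² + 0.01429² + 0.08571² + 0.14286² + 0.02857² + 0.24286² + 0.01429² + 0.41429² = 0.00184 + 0.00020 + 0.00020 + 0.00735 + 0.02041 + 0.00082 + 0.05898 + 0.00020 + 0.17163 = 0.26163.
To 3 decimal places, D = 0.262.

0.262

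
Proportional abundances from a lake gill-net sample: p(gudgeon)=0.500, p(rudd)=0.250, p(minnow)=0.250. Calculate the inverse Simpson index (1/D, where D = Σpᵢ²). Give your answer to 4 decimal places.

2.6667

D = 0.5² + 0.25² + 0.25² = 0.2500000 + 0.0625000 + 0.0625000 = 0.3750000 (working shown to 7 dp, full precision carried).
So 1/D = 2.666667, i.e. 2.6667 to 4 decimal places.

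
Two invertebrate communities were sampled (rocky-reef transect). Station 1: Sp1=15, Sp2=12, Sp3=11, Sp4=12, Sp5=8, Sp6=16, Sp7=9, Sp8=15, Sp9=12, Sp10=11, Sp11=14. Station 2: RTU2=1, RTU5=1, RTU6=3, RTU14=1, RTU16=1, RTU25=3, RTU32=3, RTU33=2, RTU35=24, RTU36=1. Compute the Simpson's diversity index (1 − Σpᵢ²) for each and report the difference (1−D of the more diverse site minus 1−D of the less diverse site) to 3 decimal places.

Station 1: N=135, proportions 0.11111, 0.08889, 0.08148, 0.08889, 0.05926, 0.11852, 0.06667, 0.11111, 0.08889, 0.08148, 0.1037, giving 1−D = 0.90557 (working shown to 5 dp, full precision carried).
Station 2: N=40, proportions 0.025, 0.025, 0.075, 0.025, 0.025, 0.075, 0.075, 0.05, 0.6, 0.025, giving 1−D = 0.61750.
Difference = |0.90557 − 0.61750| = 0.28807, i.e. 0.288 to 3 decimal places.

0.288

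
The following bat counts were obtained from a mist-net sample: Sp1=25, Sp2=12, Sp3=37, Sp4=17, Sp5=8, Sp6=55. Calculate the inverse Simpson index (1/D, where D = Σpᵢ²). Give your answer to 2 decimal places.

4.30

Total N = 25+12+37+17+8+55 = 154, so the proportions are 0.162338, 0.077922, 0.24026, 0.11039, 0.051948, 0.357143 (working shown to 6 dp, full precision carried).
D = 0.162338² + 0.077922² + 0.24026² + 0.11039² + 0.051948² + 0.357143² = 0.026354 + 0.006072 + 0.057725 + 0.012186 + 0.002699 + 0.127551 = 0.232586.
So 1/D = 4.2995, i.e. 4.30 to 2 decimal places.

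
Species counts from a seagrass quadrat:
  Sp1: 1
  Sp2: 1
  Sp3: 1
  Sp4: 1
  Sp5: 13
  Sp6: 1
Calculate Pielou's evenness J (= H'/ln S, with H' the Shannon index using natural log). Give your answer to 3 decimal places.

0.579

Total N = 1+1+1+1+13+1 = 18, so the proportions are 0.05556, 0.05556, 0.05556, 0.05556, 0.72222, 0.05556 (working shown to 5 dp, full precision carried).
H' = −Σ pᵢ ln pᵢ = −((-0.16058) + (-0.16058) + (-0.16058) + (-0.16058) + (-0.23503) + (-0.16058)) = 1.03791.
With S = 6 species, ln S = 1.79176, so J = 1.03791/1.79176 = 0.57927, i.e. 0.579 to 3 decimal places.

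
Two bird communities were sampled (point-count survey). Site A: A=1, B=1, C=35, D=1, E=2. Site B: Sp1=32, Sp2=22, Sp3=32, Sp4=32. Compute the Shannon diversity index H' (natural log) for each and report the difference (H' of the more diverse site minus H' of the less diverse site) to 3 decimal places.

Site A: N=40, proportions 0.025, 0.025, 0.875, 0.025, 0.05, giving H' = 0.543293 (working shown to 6 dp, full precision carried).
Site B: N=118, proportions 0.271186, 0.186441, 0.271186, 0.271186, giving H' = 1.374807.
Difference = |0.543293 − 1.374807| = 0.831514, i.e. 0.832 to 3 decimal places.

0.832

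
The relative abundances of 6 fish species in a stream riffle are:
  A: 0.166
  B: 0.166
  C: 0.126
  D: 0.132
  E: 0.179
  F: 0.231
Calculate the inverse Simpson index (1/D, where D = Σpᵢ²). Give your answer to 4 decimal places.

5.7533

D = 0.166² + 0.166² + 0.126² + 0.132² + 0.179² + 0.231² = 0.02755600 + 0.02755600 + 0.01587600 + 0.01742400 + 0.03204100 + 0.05336100 = 0.17381400 (working shown to 8 dp, full precision carried).
So 1/D = 5.753276, i.e. 5.7533 to 4 decimal places.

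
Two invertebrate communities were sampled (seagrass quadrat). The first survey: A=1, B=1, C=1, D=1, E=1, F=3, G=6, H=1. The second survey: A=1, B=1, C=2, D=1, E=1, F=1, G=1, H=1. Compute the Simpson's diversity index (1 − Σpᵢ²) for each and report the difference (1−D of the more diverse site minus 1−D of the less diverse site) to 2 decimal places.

The first survey: N=15, proportions 0.0667, 0.0667, 0.0667, 0.0667, 0.0667, 0.2, 0.4, 0.0667, giving 1−D = 0.7733 (working shown to 4 dp, full precision carried).
The second survey: N=9, proportions 0.1111, 0.1111, 0.2222, 0.1111, 0.1111, 0.1111, 0.1111, 0.1111, giving 1−D = 0.8642.
Difference = |0.7733 − 0.8642| = 0.0909, i.e. 0.09 to 2 decimal places.

0.09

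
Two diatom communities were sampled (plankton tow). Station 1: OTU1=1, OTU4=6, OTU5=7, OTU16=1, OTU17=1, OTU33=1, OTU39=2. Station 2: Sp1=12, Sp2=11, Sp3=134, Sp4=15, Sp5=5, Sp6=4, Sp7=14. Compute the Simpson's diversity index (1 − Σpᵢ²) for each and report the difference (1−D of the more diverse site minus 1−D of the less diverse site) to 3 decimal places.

0.234

Station 1: N=19, proportions 0.052632, 0.315789, 0.368421, 0.052632, 0.052632, 0.052632, 0.105263, giving 1−D = 0.742382 (working shown to 6 dp, full precision carried).
Station 2: N=195, proportions 0.061538, 0.05641, 0.687179, 0.076923, 0.025641, 0.020513, 0.071795, giving 1−D = 0.508665.
Difference = |0.742382 − 0.508665| = 0.233717, i.e. 0.234 to 3 decimal places.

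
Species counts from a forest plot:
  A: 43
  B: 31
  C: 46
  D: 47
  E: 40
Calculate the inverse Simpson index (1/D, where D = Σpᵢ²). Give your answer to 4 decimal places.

4.9054

Total N = 43+31+46+47+40 = 207, so the proportions are 0.20772947, 0.14975845, 0.22222222, 0.22705314, 0.19323671 (working shown to 8 dp, full precision carried).
D = 0.20772947² + 0.14975845² + 0.22222222² + 0.22705314² + 0.19323671² = 0.04315153 + 0.02242759 + 0.04938272 + 0.05155313 + 0.03734043 = 0.20385540.
So 1/D = 4.905438, i.e. 4.9054 to 4 decimal places.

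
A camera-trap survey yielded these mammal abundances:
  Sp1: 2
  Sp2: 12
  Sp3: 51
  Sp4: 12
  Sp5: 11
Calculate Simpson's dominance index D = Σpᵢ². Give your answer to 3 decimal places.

0.389

Total N = 2+12+51+12+11 = 88, so the proportions are 0.02273, 0.13636, 0.57955, 0.13636, 0.125 (working shown to 5 dp, full precision carried).
D = 0.02273² + 0.13636² + 0.57955² + 0.13636² + 0.125² = 0.00052 + 0.01860 + 0.33587 + 0.01860 + 0.01562 = 0.38920.
To 3 decimal places, D = 0.389.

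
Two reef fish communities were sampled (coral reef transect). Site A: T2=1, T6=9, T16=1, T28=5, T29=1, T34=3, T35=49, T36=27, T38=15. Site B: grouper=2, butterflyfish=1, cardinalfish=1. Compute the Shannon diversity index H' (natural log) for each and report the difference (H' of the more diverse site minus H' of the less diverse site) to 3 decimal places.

Site A: N=111, proportions 0.00901, 0.08108, 0.00901, 0.04505, 0.00901, 0.02703, 0.44144, 0.24324, 0.13514, giving H' = 1.54353 (working shown to 5 dp, full precision carried).
Site B: N=4, proportions 0.5, 0.25, 0.25, giving H' = 1.03972.
Difference = |1.54353 − 1.03972| = 0.50381, i.e. 0.504 to 3 decimal places.

0.504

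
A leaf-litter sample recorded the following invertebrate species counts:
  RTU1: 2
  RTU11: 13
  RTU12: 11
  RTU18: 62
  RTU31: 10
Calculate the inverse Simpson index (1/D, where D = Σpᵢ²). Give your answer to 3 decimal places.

2.266

Total N = 2+13+11+62+10 = 98, so the proportions are 0.020408, 0.132653, 0.112245, 0.632653, 0.102041 (working shown to 6 dp, full precision carried).
D = 0.020408² + 0.132653² + 0.112245² + 0.632653² + 0.102041² = 0.000416 + 0.017597 + 0.012599 + 0.400250 + 0.010412 = 0.441274.
So 1/D = 2.26616, i.e. 2.266 to 3 decimal places.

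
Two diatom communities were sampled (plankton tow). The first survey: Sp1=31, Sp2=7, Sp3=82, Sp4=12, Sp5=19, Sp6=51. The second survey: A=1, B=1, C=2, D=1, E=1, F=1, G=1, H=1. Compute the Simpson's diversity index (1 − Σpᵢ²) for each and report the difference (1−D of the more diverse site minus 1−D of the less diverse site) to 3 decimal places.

The first survey: N=202, proportions 0.15347, 0.03465, 0.40594, 0.05941, 0.09406, 0.25248, giving 1−D = 0.73434 (working shown to 5 dp, full precision carried).
The second survey: N=9, proportions 0.11111, 0.11111, 0.22222, 0.11111, 0.11111, 0.11111, 0.11111, 0.11111, giving 1−D = 0.86420.
Difference = |0.73434 − 0.86420| = 0.12986, i.e. 0.130 to 3 decimal places.

0.130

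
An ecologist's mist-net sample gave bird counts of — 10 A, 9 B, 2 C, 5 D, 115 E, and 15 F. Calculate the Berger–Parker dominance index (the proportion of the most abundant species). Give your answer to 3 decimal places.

Total N = 10+9+2+5+115+15 = 156, so the proportions are 0.0641, 0.05769, 0.01282, 0.03205, 0.73718, 0.09615 (working shown to 5 dp, full precision carried).
The largest proportion is 0.73718, i.e. d = 0.737 to 3 decimal places.

0.737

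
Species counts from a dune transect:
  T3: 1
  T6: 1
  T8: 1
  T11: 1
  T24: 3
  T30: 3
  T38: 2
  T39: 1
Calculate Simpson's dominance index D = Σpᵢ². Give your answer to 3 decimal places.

Total N = 1+1+1+1+3+3+2+1 = 13, so the proportions are 0.07692, 0.07692, 0.07692, 0.07692, 0.23077, 0.23077, 0.15385, 0.07692 (working shown to 5 dp, full precision carried).
D = 0.07692² + 0.07692² + 0.07692² + 0.07692² + 0.23077² + 0.23077² + 0.15385² + 0.07692² = 0.00592 + 0.00592 + 0.00592 + 0.00592 + 0.05325 + 0.05325 + 0.02367 + 0.00592 = 0.15976.
To 3 decimal places, D = 0.160.

0.160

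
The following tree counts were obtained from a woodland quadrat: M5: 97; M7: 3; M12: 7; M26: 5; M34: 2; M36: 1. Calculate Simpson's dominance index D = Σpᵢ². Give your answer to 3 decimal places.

Total N = 97+3+7+5+2+1 = 115, so the proportions are 0.84348, 0.02609, 0.06087, 0.04348, 0.01739, 0.0087 (working shown to 5 dp, full precision carried).
D = 0.84348² + 0.02609² + 0.06087² + 0.04348² + 0.01739² + 0.0087² = 0.71146 + 0.00068 + 0.00371 + 0.00189 + 0.00030 + 0.00008 = 0.71811.
To 3 decimal places, D = 0.718.

0.718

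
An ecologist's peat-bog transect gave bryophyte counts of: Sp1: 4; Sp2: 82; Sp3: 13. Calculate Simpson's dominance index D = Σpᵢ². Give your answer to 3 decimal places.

0.705

Total N = 4+82+13 = 99, so the proportions are 0.0404, 0.82828, 0.13131 (working shown to 5 dp, full precision carried).
D = 0.0404² + 0.82828² + 0.13131² = 0.00163 + 0.68605 + 0.01724 = 0.70493.
To 3 decimal places, D = 0.705.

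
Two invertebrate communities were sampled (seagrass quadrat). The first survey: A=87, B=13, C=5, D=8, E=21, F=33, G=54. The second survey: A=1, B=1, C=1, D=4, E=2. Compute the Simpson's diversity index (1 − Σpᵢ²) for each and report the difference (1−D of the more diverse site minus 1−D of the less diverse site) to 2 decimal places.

0.03

The first survey: N=221, proportions 0.3937, 0.0588, 0.0226, 0.0362, 0.095, 0.1493, 0.2443, giving 1−D = 0.7487 (working shown to 4 dp, full precision carried).
The second survey: N=9, proportions 0.1111, 0.1111, 0.1111, 0.4444, 0.2222, giving 1−D = 0.7160.
Difference = |0.7487 − 0.7160| = 0.0327, i.e. 0.03 to 2 decimal places.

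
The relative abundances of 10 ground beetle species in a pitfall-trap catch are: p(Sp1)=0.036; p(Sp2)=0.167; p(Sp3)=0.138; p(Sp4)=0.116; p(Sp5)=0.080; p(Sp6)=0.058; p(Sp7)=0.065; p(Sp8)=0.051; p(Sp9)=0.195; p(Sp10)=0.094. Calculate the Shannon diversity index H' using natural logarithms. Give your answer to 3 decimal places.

Each pᵢ ln pᵢ term (working shown to 5 dp, full precision carried): 0.036×(-3.32424)=-0.11967, 0.167×(-1.78976)=-0.29889, 0.138×(-1.98050)=-0.27331, 0.116×(-2.15417)=-0.24988, 0.08×(-2.52573)=-0.20206, 0.058×(-2.84731)=-0.16514, 0.065×(-2.73337)=-0.17767, 0.051×(-2.97593)=-0.15177, 0.195×(-1.63476)=-0.31878, 0.094×(-2.36446)=-0.22226.
Sum = -2.17944, so H' = 2.179.

2.179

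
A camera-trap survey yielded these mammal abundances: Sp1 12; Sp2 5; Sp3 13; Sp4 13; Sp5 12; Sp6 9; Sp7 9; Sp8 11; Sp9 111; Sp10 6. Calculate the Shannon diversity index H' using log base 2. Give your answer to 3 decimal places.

2.384

Total N = 12+5+13+13+12+9+9+11+111+6 = 201, so the proportions are 0.0597, 0.02488, 0.06468, 0.06468, 0.0597, 0.04478, 0.04478, 0.05473, 0.55224, 0.02985 (working shown to 5 dp, full precision carried).
Each pᵢ log₂ pᵢ term: 0.0597×(-4.06609)=-0.24275, 0.02488×(-5.32912)=-0.13257, 0.06468×(-3.95061)=-0.25551, 0.06468×(-3.95061)=-0.25551, 0.0597×(-4.06609)=-0.24275, 0.04478×(-4.48113)=-0.20065, 0.04478×(-4.48113)=-0.20065, 0.05473×(-4.19162)=-0.22939, 0.55224×(-0.85664)=-0.47307, 0.02985×(-5.06609)=-0.15123.
Sum = -2.38407, so H' = 2.384.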